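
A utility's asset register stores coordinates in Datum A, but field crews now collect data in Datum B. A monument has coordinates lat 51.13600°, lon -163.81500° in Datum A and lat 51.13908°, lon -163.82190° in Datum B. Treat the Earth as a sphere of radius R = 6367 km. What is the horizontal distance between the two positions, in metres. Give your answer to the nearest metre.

590 m

Δφ = 51.13908° − 51.13600° = +0.00308°; Δλ = -163.82190° − -163.81500° = -0.00690°.
1° along a meridian = πR/180 = 111125 m.
ΔN = Δφ × 111125 = 342.3 m; ΔE = Δλ × 111125 × cos(51.13600°) = -0.00690 × 111125 × 0.627474 = -481.1 m.
Distance = √(ΔE² + ΔN²) = √((-481.1)² + 342.3²) = 590.4 m.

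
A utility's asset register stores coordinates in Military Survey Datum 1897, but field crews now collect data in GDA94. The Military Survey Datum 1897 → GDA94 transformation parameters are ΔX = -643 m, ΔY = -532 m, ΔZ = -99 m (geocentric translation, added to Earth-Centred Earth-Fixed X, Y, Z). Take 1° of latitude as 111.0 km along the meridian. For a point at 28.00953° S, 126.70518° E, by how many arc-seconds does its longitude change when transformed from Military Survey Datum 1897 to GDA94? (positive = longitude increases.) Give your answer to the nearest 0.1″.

Δλ = 30.6″

sin φ = -0.469618, cos φ = 0.882869, sin λ = 0.801722, cos λ = -0.597698.
East component: ΔE = −sin λ·ΔX + cos λ·ΔY = −(0.801722)(-643) + (-0.597698)(-532) = 833.48 m.
1° of latitude spans 111000 m; at latitude φ, 1° of longitude spans that × cos φ = 97998.5 m, so Δλ = 833.48 / 97998.5 × 3600 = 30.618″.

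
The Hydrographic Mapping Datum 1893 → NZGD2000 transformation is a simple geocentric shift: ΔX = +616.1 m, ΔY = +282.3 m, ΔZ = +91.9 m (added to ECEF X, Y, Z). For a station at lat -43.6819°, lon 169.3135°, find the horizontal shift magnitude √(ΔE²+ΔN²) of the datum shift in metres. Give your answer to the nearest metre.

The local east axis at (φ, λ) is (−sin λ, cos λ, 0), so ΔE = −sin(169.3135°)·616.1 + cos(169.3135°)·282.3 = -391.65 m.
The local north axis is (−sin φ cos λ, −sin φ sin λ, cos φ), giving ΔN = -418.132 + 36.155 + 66.461 = -315.52 m.
Horizontal magnitude = √(ΔE² + ΔN²) = √((-391.65)² + (-315.52)²) = 502.93 m.

503 m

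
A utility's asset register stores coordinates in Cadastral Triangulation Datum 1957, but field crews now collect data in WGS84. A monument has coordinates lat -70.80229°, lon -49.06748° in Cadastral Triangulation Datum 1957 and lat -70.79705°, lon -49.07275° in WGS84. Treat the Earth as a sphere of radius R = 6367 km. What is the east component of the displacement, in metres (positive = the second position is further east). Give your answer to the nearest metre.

Δφ = -70.79705° − -70.80229° = +0.00524°; Δλ = -49.07275° − -49.06748° = -0.00527°.
1° along a meridian = πR/180 = 111125 m.
ΔN = Δφ × 111125 = 582.3 m; ΔE = Δλ × 111125 × cos(-70.80229°) = -0.00527 × 111125 × 0.328829 = -192.6 m.

ΔE = -193 m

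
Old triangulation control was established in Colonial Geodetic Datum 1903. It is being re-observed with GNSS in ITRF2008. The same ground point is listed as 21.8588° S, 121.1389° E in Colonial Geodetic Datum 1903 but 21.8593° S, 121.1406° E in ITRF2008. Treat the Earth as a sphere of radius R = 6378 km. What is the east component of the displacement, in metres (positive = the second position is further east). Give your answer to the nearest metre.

ΔE = 176 m

Δφ = -21.8593° − -21.8588° = -0.0005°; Δλ = 121.1406° − 121.1389° = +0.0017°.
1° along a meridian = πR/180 = 111317 m.
ΔN = Δφ × 111317 = -55.7 m; ΔE = Δλ × 111317 × cos(-21.8588°) = +0.0017 × 111317 × 0.928104 = 175.6 m.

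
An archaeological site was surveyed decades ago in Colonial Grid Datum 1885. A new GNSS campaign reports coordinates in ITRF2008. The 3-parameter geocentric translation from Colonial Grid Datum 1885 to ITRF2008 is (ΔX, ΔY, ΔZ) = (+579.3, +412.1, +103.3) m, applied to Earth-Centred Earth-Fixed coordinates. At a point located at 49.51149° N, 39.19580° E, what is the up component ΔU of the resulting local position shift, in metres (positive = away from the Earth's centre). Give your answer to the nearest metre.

The local up (radial) axis is (cos φ cos λ, cos φ sin λ, sin φ), giving ΔU = 291.503 + 169.100 + 78.563 = 539.17 m.

ΔU = 539 m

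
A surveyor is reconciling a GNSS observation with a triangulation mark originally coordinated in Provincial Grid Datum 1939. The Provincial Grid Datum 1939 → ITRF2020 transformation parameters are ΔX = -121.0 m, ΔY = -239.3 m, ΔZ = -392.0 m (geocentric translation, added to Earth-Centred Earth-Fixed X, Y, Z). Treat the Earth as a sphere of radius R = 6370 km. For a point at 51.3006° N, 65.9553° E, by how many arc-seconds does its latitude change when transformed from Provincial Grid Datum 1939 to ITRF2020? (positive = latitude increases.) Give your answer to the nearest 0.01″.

Δφ = -1.17″

sin φ = 0.780437, cos φ = 0.625234, sin λ = 0.913228, cos λ = 0.407449.
North component: ΔN = −sin φ cos λ·ΔX − sin φ sin λ·ΔY + cos φ·ΔZ = −(0.780437)(0.407449)(-121.0) − (0.780437)(0.913228)(-239.3) + (0.625234)(-392.0) = -36.06 m.
1° of latitude spans πR/180 = 111177 m, so Δφ = -36.06 / 111177 × 3600 = -1.168″.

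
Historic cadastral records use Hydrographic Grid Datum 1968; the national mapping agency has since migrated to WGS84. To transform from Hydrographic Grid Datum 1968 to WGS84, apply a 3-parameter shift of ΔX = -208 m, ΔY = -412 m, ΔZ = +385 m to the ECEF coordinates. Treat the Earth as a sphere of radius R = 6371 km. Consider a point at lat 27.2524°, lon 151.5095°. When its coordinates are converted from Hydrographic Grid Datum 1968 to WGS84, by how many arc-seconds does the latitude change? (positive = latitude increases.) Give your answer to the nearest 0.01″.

sin φ = 0.457911, cos φ = 0.888998, sin λ = 0.477013, cos λ = -0.878896.
North component: ΔN = −sin φ cos λ·ΔX − sin φ sin λ·ΔY + cos φ·ΔZ = −(0.457911)(-0.878896)(-208) − (0.457911)(0.477013)(-412) + (0.888998)(385) = 348.55 m.
1° of latitude spans πR/180 = 111195 m, so Δφ = 348.55 / 111195 × 3600 = 11.284″.

Δφ = 11.28″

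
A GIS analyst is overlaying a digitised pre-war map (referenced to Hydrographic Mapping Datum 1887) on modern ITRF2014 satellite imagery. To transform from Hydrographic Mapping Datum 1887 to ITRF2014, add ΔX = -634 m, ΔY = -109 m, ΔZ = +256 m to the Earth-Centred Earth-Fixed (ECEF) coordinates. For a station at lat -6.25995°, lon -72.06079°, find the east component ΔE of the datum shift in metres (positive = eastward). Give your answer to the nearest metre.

ΔE = -637 m

At φ = -6.25995°, λ = -72.06079°: sin φ = -0.109040, cos φ = 0.994037, sin λ = -0.951384, cos λ = 0.308008.
ΔE = −sin λ·ΔX + cos λ·ΔY = −(-0.951384)·(-634) + (0.308008)·(-109) = -636.75 m.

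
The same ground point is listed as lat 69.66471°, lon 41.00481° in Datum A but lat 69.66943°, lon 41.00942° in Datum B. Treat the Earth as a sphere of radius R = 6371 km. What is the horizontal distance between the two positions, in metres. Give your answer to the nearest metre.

554 m

Δφ = 69.66943° − 69.66471° = +0.00472°; Δλ = 41.00942° − 41.00481° = +0.00461°.
1° along a meridian = πR/180 = 111195 m.
ΔN = Δφ × 111195 = 524.8 m; ΔE = Δλ × 111195 × cos(69.66471°) = +0.00461 × 111195 × 0.347513 = 178.1 m.
Distance = √(ΔE² + ΔN²) = √(178.1² + 524.8²) = 554.2 m.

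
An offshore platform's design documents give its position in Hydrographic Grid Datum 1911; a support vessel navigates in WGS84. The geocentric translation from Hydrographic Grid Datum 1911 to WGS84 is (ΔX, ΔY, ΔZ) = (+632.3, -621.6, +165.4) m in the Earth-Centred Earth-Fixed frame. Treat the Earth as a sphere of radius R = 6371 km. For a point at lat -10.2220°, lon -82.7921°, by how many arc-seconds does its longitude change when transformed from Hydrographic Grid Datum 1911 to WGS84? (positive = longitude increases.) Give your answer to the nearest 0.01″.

Δλ = 18.07″

sin φ = -0.177463, cos φ = 0.984128, sin λ = -0.992097, cos λ = 0.125470.
East component: ΔE = −sin λ·ΔX + cos λ·ΔY = −(-0.992097)(632.3) + (0.125470)(-621.6) = 549.31 m.
1° of latitude spans πR/180 = 111195 m; at latitude φ, 1° of longitude spans that × cos φ = 109430.0 m, so Δλ = 549.31 / 109430.0 × 3600 = 18.071″.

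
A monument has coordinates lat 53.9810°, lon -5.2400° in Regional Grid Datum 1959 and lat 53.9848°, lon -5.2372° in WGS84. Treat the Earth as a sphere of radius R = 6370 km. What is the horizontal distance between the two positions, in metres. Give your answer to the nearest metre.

460 m

Δφ = 53.9848° − 53.9810° = +0.0038°; Δλ = -5.2372° − -5.2400° = +0.0028°.
1° along a meridian = πR/180 = 111177 m.
ΔN = Δφ × 111177 = 422.5 m; ΔE = Δλ × 111177 × cos(53.9810°) = +0.0028 × 111177 × 0.588054 = 183.1 m.
Distance = √(ΔE² + ΔN²) = √(183.1² + 422.5²) = 460.4 m.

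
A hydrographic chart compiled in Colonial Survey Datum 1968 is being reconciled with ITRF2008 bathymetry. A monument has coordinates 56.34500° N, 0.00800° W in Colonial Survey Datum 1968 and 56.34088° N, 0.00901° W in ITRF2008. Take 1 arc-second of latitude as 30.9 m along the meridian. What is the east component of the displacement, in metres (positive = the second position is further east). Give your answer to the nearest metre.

ΔE = -62 m

Δφ = 56.34088° − 56.34500° = -0.00412°; Δλ = -0.00901° − -0.00800° = -0.00101°.
1° of latitude = 3600 × 30.90 = 111240 m.
ΔN = Δφ × 111240 = -458.3 m; ΔE = Δλ × 111240 × cos(56.34500°) = -0.00101 × 111240 × 0.554191 = -62.3 m.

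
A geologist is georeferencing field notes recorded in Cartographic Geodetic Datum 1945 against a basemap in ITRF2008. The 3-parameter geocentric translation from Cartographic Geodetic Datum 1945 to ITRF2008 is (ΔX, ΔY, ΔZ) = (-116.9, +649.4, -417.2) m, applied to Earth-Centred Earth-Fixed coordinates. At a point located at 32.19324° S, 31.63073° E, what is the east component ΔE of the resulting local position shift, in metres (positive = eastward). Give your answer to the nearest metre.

ΔE = 614 m

At φ = -32.19324°, λ = 31.63073°: sin φ = -0.532776, cos φ = 0.846256, sin λ = 0.524443, cos λ = 0.851446.
ΔE = −sin λ·ΔX + cos λ·ΔY = −(0.524443)·(-116.9) + (0.851446)·(649.4) = 614.24 m.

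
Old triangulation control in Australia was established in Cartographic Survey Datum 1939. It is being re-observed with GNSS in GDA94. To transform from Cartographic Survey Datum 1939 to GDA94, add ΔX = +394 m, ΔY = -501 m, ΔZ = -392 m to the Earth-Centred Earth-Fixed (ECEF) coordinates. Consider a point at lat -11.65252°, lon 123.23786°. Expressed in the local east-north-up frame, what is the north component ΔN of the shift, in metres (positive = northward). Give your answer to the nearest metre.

ΔN = -512 m

The local north axis is (−sin φ cos λ, −sin φ sin λ, cos φ), giving ΔN = -43.618 − 84.635 − 383.921 = -512.17 m.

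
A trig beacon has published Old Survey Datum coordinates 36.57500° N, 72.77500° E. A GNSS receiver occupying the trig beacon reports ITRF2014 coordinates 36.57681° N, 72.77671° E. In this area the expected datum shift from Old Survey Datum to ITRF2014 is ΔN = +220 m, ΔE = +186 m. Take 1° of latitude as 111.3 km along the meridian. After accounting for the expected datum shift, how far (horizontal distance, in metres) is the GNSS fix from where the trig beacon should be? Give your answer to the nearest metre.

Observed coordinate differences: Δφ = +0.00181°, Δλ = +0.00171°.
Converting to metres (1° lat = 111300 m, cos φ = 0.803078): observed ΔN = 201.5 m, observed ΔE = 152.8 m.
Subtracting the expected shift leaves a residual of 201.5 − (220) = -18.5 m north and 152.8 − (186) = -33.2 m east.
Residual distance = √((-18.5)² + (-33.2)²) = 38.0 m.

38 m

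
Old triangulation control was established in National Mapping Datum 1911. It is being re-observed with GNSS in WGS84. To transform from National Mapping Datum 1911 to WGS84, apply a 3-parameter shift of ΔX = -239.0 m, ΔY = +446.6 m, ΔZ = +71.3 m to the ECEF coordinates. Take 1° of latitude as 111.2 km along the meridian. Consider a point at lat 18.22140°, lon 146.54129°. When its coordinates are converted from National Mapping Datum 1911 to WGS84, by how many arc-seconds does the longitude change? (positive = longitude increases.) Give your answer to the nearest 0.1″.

Δλ = -8.2″

sin φ = 0.312690, cos φ = 0.949855, sin λ = 0.551336, cos λ = -0.834283.
East component: ΔE = −sin λ·ΔX + cos λ·ΔY = −(0.551336)(-239.0) + (-0.834283)(446.6) = -240.82 m.
1° of latitude spans 111200 m; at latitude φ, 1° of longitude spans that × cos φ = 105623.9 m, so Δλ = -240.82 / 105623.9 × 3600 = -8.208″.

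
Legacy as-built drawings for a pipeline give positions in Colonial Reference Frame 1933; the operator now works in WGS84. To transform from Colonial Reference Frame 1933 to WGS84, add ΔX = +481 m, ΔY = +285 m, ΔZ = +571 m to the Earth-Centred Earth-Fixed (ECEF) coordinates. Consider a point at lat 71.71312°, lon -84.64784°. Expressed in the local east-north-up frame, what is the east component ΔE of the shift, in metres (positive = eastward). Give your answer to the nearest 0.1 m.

At φ = 71.71312°, λ = -84.64784°: sin φ = 0.949497, cos φ = 0.313775, sin λ = -0.995640, cos λ = 0.093277.
ΔE = −sin λ·ΔX + cos λ·ΔY = −(-0.995640)·(481) + (0.093277)·(285) = 505.49 m.

ΔE = 505.5 m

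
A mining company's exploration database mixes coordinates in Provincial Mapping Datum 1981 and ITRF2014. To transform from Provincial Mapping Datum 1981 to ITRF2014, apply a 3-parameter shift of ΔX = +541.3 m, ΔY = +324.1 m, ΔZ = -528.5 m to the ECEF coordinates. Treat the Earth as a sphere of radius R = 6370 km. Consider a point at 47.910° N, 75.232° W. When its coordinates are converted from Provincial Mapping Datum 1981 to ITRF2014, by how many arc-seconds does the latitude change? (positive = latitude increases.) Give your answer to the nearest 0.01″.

Δφ = -7.26″

sin φ = 0.742093, cos φ = 0.670297, sin λ = -0.966966, cos λ = 0.254906.
North component: ΔN = −sin φ cos λ·ΔX − sin φ sin λ·ΔY + cos φ·ΔZ = −(0.742093)(0.254906)(541.3) − (0.742093)(-0.966966)(324.1) + (0.670297)(-528.5) = -224.08 m.
1° of latitude spans πR/180 = 111177 m, so Δφ = -224.08 / 111177 × 3600 = -7.256″.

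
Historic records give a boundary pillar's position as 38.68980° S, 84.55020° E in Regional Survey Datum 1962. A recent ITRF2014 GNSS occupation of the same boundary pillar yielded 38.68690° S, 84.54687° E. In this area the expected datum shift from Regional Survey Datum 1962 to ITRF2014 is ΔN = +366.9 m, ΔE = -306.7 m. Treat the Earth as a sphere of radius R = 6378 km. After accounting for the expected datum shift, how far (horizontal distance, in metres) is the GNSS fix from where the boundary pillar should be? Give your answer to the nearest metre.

Observed coordinate differences: Δφ = +0.00290°, Δλ = -0.00333°.
Converting to metres (1° lat = 111317 m, cos φ = 0.780542): observed ΔN = 322.8 m, observed ΔE = -289.3 m.
Subtracting the expected shift leaves a residual of 322.8 − (366.9) = -44.1 m north and -289.3 − (-306.7) = 17.4 m east.
Residual distance = √((-44.1)² + 17.4²) = 47.4 m.

47 m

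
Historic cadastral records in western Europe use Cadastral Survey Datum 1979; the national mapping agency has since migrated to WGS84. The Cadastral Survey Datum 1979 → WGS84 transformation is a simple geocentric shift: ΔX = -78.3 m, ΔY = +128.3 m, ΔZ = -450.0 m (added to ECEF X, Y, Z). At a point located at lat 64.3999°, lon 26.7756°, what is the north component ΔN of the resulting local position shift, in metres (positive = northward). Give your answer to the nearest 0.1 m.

At φ = 64.3999°, λ = 26.7756°: sin φ = 0.901832, cos φ = 0.432087, sin λ = 0.450497, cos λ = 0.892778.
ΔN = −sin φ cos λ·ΔX − sin φ sin λ·ΔY + cos φ·ΔZ = −(0.901832)(0.892778)(-78.3) − (0.901832)(0.450497)(128.3) + (0.432087)(-450.0) = -183.52 m.

ΔN = -183.5 m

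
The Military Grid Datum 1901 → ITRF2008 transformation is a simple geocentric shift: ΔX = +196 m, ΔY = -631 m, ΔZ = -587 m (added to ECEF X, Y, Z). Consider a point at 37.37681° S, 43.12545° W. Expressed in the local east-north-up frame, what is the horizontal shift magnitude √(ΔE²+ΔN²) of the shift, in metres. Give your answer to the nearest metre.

347 m

The local east axis at (φ, λ) is (−sin λ, cos λ, 0), so ΔE = −sin(-43.12545°)·196 + cos(-43.12545°)·(-631) = -326.56 m.
The local north axis is (−sin φ cos λ, −sin φ sin λ, cos φ), giving ΔN = 86.841 + 261.853 − 466.466 = -117.77 m.
Horizontal magnitude = √(ΔE² + ΔN²) = √((-326.56)² + (-117.77)²) = 347.14 m.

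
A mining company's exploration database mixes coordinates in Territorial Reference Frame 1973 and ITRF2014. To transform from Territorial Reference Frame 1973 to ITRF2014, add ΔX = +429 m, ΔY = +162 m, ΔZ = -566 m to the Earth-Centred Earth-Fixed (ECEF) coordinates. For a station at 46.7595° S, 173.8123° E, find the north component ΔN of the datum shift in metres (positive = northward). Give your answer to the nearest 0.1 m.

ΔN = -685.7 m

At φ = -46.7595°, λ = 173.8123°: sin φ = -0.728485, cos φ = 0.685062, sin λ = 0.107786, cos λ = -0.994174.
ΔN = −sin φ cos λ·ΔX − sin φ sin λ·ΔY + cos φ·ΔZ = −(-0.728485)(-0.994174)(429) − (-0.728485)(0.107786)(162) + (0.685062)(-566) = -685.72 m.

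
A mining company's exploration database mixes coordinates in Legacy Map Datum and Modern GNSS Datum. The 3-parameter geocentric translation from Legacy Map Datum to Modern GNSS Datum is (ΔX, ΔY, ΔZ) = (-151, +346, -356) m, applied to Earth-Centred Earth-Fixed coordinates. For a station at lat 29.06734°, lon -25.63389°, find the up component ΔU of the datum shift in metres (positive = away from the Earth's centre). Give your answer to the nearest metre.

ΔU = -423 m

The local up (radial) axis is (cos φ cos λ, cos φ sin λ, sin φ), giving ΔU = -118.991 − 130.833 − 172.958 = -422.78 m.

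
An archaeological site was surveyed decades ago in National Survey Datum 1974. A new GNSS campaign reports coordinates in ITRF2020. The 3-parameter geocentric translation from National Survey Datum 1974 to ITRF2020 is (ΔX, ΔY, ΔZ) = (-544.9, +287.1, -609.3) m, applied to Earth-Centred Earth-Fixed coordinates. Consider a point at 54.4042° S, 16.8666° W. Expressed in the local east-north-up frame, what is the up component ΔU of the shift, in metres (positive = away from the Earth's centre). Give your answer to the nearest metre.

ΔU = 143 m

The local up (radial) axis is (cos φ cos λ, cos φ sin λ, sin φ), giving ΔU = -303.523 − 48.486 + 495.448 = 143.44 m.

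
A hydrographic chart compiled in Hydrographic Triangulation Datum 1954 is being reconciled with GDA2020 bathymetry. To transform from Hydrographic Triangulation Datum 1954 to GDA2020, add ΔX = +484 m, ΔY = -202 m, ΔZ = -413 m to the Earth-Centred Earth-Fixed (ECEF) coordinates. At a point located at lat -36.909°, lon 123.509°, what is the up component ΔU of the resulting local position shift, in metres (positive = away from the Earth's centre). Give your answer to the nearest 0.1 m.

ΔU = -100.3 m

The local up (radial) axis is (cos φ cos λ, cos φ sin λ, sin φ), giving ΔU = -213.651 − 134.673 + 248.025 = -100.30 m.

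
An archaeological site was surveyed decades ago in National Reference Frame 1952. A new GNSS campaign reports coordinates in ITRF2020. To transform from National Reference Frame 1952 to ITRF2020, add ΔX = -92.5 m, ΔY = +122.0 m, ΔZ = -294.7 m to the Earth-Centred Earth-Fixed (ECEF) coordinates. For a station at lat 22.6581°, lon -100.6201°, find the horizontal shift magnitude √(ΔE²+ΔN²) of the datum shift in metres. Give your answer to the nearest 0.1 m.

The local east axis at (φ, λ) is (−sin λ, cos λ, 0), so ΔE = −sin(-100.6201°)·(-92.5) + cos(-100.6201°)·122.0 = -113.40 m.
The local north axis is (−sin φ cos λ, −sin φ sin λ, cos φ), giving ΔN = -6.567 + 46.193 − 271.955 = -232.33 m.
Horizontal magnitude = √(ΔE² + ΔN²) = √((-113.40)² + (-232.33)²) = 258.53 m.

258.5 m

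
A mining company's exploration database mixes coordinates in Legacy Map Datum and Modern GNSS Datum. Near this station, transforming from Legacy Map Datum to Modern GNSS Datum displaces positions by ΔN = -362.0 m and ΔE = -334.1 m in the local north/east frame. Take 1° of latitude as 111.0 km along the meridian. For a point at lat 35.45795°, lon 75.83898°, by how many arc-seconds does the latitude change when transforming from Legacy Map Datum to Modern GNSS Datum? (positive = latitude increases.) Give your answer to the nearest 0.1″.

1° of latitude = 111.0 km, so Δφ = -362.0 / 111000 = -0.0032613° = -11.741″.

Δφ = -11.7″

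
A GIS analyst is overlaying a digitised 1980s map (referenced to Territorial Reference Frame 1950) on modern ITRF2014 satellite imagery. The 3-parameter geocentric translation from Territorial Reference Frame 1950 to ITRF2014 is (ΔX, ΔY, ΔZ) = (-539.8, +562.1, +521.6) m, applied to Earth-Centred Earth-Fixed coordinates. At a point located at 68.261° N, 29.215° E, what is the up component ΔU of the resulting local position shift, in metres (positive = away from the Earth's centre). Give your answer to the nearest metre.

The local up (radial) axis is (cos φ cos λ, cos φ sin λ, sin φ), giving ΔU = -174.498 + 101.615 + 484.504 = 411.62 m.

ΔU = 412 m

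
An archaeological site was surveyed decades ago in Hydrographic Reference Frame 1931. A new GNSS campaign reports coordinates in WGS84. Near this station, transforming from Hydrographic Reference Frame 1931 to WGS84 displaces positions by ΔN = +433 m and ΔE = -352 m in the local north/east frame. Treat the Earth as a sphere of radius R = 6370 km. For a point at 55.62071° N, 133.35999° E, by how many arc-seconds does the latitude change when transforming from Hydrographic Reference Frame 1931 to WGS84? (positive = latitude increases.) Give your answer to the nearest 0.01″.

On a sphere of radius R, 1 rad of latitude = R, so Δφ = ΔN / R = 433.0 / 6370000 = 6.7975e-05 rad = 14.021″.

Δφ = 14.02″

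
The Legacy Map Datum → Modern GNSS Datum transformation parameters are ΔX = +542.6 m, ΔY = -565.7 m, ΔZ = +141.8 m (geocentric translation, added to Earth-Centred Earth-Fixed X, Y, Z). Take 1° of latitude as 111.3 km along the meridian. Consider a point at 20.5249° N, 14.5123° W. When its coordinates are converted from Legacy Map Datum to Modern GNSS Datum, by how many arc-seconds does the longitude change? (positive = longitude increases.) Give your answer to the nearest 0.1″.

Δλ = -14.2″

sin φ = 0.350614, cos φ = 0.936520, sin λ = -0.250588, cos λ = 0.968094.
East component: ΔE = −sin λ·ΔX + cos λ·ΔY = −(-0.250588)(542.6) + (0.968094)(-565.7) = -411.68 m.
1° of latitude spans 111300 m; at latitude φ, 1° of longitude spans that × cos φ = 104234.7 m, so Δλ = -411.68 / 104234.7 × 3600 = -14.218″.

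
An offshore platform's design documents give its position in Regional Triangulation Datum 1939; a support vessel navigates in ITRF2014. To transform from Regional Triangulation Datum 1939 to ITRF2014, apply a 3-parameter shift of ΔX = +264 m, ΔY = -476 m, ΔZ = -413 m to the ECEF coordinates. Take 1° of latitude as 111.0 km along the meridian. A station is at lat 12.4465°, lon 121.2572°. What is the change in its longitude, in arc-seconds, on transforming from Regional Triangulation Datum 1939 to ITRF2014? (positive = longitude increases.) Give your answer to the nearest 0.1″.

sin φ = 0.215528, cos φ = 0.976498, sin λ = 0.854847, cos λ = -0.518881.
East component: ΔE = −sin λ·ΔX + cos λ·ΔY = −(0.854847)(264) + (-0.518881)(-476) = 21.31 m.
1° of latitude spans 111000 m; at latitude φ, 1° of longitude spans that × cos φ = 108391.2 m, so Δλ = 21.31 / 108391.2 × 3600 = 0.708″.

Δλ = 0.7″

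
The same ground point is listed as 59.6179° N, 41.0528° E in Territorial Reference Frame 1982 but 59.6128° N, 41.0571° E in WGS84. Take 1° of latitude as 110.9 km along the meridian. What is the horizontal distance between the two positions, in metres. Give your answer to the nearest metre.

615 m

Δφ = 59.6128° − 59.6179° = -0.0051°; Δλ = 41.0571° − 41.0528° = +0.0043°.
ΔN = Δφ × 110900 = -565.6 m; ΔE = Δλ × 110900 × cos(59.6179°) = +0.0043 × 110900 × 0.505764 = 241.2 m.
Distance = √(ΔE² + ΔN²) = √(241.2² + (-565.6)²) = 614.9 m.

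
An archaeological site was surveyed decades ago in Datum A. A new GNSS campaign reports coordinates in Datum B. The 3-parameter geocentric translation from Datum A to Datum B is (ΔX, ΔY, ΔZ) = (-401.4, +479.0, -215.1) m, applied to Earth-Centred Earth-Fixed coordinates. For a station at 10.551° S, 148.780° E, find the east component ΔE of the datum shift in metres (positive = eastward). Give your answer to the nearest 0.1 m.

ΔE = -201.6 m

At φ = -10.551°, λ = 148.780°: sin φ = -0.183111, cos φ = 0.983092, sin λ = 0.518326, cos λ = -0.855183.
ΔE = −sin λ·ΔX + cos λ·ΔY = −(0.518326)·(-401.4) + (-0.855183)·(479.0) = -201.58 m.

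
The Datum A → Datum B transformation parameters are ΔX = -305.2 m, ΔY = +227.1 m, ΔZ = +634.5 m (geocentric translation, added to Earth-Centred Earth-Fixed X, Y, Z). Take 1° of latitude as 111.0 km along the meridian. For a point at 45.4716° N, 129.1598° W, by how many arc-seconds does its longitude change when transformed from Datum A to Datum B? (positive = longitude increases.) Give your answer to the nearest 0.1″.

sin φ = 0.712903, cos φ = 0.701263, sin λ = -0.775388, cos λ = -0.631485.
East component: ΔE = −sin λ·ΔX + cos λ·ΔY = −(-0.775388)(-305.2) + (-0.631485)(227.1) = -380.06 m.
1° of latitude spans 111000 m; at latitude φ, 1° of longitude spans that × cos φ = 77840.2 m, so Δλ = -380.06 / 77840.2 × 3600 = -17.577″.

Δλ = -17.6″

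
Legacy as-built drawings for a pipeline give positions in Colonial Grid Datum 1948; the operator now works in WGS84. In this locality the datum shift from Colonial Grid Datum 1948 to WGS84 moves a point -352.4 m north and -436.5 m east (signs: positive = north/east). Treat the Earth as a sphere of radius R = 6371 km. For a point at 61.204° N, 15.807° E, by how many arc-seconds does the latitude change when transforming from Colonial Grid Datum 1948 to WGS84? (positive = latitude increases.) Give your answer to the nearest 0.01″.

Δφ = -11.41″

On a sphere of radius R, 1 rad of latitude = R, so Δφ = ΔN / R = -352.4 / 6371000 = -5.5313e-05 rad = -11.409″.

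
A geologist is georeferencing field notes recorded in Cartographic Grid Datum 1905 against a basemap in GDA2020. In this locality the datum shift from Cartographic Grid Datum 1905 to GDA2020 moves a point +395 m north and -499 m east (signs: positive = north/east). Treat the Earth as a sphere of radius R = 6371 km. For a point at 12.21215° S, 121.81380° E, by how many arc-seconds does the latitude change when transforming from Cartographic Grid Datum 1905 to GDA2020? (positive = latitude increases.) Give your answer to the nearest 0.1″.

Δφ = 12.8″

On a sphere of radius R, 1 rad of latitude = R, so Δφ = ΔN / R = 395.0 / 6371000 = 6.2000e-05 rad = 12.788″.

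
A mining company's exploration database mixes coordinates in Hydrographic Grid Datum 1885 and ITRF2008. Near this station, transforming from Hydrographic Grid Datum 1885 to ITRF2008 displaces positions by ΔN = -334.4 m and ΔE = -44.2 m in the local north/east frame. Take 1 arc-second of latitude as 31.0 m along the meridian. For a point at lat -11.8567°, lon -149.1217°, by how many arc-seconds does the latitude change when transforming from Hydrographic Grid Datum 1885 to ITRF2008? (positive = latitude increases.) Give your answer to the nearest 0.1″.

1″ of latitude = 31.00 m, so Δφ = -334.4 / 31.00 = -10.787″.

Δφ = -10.8″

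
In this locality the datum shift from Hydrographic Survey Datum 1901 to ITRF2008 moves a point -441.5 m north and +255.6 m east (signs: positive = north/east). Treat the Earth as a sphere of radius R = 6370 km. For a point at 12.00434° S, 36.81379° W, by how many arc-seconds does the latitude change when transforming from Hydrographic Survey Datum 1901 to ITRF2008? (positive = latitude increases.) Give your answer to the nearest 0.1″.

On a sphere of radius R, 1 rad of latitude = R, so Δφ = ΔN / R = -441.5 / 6370000 = -6.9309e-05 rad = -14.296″.

Δφ = -14.3″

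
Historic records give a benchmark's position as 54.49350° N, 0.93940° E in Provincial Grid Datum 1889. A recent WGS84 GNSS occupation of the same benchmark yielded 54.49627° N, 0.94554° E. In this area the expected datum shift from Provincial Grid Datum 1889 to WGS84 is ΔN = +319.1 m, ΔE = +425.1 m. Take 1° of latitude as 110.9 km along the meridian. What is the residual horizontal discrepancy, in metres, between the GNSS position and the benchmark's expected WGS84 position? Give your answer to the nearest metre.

32 m

Observed coordinate differences: Δφ = +0.00277°, Δλ = +0.00614°.
Converting to metres (1° lat = 110900 m, cos φ = 0.580795): observed ΔN = 307.2 m, observed ΔE = 395.5 m.
Subtracting the expected shift leaves a residual of 307.2 − (319.1) = -11.9 m north and 395.5 − (425.1) = -29.6 m east.
Residual distance = √((-11.9)² + (-29.6)²) = 31.9 m.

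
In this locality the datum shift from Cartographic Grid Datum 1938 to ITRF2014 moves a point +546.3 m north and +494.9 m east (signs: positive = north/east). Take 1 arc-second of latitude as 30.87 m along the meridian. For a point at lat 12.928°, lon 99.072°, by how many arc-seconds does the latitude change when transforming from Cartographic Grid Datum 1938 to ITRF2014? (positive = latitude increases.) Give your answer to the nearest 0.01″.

1″ of latitude = 30.87 m, so Δφ = 546.3 / 30.87 = 17.697″.

Δφ = 17.70″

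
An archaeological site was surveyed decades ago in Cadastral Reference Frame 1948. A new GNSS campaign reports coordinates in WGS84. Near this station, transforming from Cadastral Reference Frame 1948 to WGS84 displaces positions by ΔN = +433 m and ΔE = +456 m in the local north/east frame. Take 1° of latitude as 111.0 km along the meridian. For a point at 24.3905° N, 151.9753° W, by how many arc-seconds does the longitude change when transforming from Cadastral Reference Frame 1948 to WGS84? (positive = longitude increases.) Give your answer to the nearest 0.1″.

Δλ = 16.2″

At latitude 24.3905°, cos φ = 0.910752.
1° of longitude at this latitude = 111.0 × cos φ = 101.09 km, so Δλ = 456.0 / 101093.5 = 0.0045107° = 16.238″.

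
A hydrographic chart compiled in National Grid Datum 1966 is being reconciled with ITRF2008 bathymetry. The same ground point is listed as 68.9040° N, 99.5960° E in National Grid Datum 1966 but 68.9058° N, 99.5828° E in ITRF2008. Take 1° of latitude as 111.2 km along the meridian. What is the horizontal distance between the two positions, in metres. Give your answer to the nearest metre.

Δφ = 68.9058° − 68.9040° = +0.0018°; Δλ = 99.5828° − 99.5960° = -0.0132°.
ΔN = Δφ × 111200 = 200.2 m; ΔE = Δλ × 111200 × cos(68.9040°) = -0.0132 × 111200 × 0.359932 = -528.3 m.
Distance = √(ΔE² + ΔN²) = √((-528.3)² + 200.2²) = 565.0 m.

565 m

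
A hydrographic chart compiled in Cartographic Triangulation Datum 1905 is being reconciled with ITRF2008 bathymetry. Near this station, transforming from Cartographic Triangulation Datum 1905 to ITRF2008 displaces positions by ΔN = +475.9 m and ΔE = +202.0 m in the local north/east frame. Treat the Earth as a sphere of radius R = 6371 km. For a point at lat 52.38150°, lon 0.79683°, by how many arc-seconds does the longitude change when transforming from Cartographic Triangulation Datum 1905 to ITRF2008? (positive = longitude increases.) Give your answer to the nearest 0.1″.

At latitude 52.38150°, cos φ = 0.610401.
One radian of longitude at latitude φ spans R cos φ, so Δλ = ΔE / (R cos φ) = 202.0 / (6371000 × 0.610401) = 5.1943e-05 rad = 10.714″.

Δλ = 10.7″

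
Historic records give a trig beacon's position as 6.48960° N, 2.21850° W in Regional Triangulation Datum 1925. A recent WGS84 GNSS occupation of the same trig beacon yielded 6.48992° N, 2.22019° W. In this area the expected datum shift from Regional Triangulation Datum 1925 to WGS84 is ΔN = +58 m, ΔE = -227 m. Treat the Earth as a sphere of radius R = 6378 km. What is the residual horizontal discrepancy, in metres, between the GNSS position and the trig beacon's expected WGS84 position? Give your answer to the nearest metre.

Observed coordinate differences: Δφ = +0.00032°, Δλ = -0.00169°.
Converting to metres (1° lat = 111317 m, cos φ = 0.993592): observed ΔN = 35.6 m, observed ΔE = -186.9 m.
Subtracting the expected shift leaves a residual of 35.6 − (58) = -22.4 m north and -186.9 − (-227) = 40.1 m east.
Residual distance = √((-22.4)² + 40.1²) = 45.9 m.

46 m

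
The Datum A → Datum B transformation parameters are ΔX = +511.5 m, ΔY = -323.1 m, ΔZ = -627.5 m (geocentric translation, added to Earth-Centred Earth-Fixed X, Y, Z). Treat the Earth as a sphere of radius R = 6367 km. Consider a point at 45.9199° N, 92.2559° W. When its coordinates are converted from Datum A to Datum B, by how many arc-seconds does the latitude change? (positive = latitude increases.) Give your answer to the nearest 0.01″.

sin φ = 0.718368, cos φ = 0.695663, sin λ = -0.999225, cos λ = -0.039363.
North component: ΔN = −sin φ cos λ·ΔX − sin φ sin λ·ΔY + cos φ·ΔZ = −(0.718368)(-0.039363)(511.5) − (0.718368)(-0.999225)(-323.1) + (0.695663)(-627.5) = -653.99 m.
1° of latitude spans πR/180 = 111125 m, so Δφ = -653.99 / 111125 × 3600 = -21.187″.

Δφ = -21.19″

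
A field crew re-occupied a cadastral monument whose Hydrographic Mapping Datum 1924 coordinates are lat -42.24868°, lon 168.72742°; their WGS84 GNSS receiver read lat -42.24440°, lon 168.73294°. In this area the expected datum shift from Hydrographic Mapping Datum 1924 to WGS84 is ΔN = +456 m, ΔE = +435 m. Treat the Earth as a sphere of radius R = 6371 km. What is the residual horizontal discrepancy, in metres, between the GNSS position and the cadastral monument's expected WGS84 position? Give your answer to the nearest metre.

Observed coordinate differences: Δφ = +0.00428°, Δλ = +0.00552°.
Converting to metres (1° lat = 111195 m, cos φ = 0.740234): observed ΔN = 475.9 m, observed ΔE = 454.4 m.
Subtracting the expected shift leaves a residual of 475.9 − (456) = 19.9 m north and 454.4 − (435) = 19.4 m east.
Residual distance = √(19.9² + 19.4²) = 27.8 m.

28 m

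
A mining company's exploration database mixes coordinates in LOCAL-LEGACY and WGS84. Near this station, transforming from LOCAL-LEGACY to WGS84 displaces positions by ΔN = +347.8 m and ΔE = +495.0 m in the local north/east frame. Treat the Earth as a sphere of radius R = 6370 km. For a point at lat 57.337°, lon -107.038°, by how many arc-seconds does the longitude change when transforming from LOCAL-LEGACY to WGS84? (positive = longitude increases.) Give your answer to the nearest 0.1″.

Δλ = 29.7″

At latitude 57.337°, cos φ = 0.539697.
One radian of longitude at latitude φ spans R cos φ, so Δλ = ΔE / (R cos φ) = 495.0 / (6370000 × 0.539697) = 1.4398e-04 rad = 29.699″.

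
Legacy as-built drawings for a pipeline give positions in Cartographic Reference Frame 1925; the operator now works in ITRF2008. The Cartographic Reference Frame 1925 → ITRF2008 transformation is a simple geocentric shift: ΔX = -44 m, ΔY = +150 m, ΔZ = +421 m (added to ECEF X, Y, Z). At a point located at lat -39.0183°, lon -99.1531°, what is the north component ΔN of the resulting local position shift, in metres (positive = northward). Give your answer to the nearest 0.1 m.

ΔN = 238.3 m

At φ = -39.0183°, λ = -99.1531°: sin φ = -0.629569, cos φ = 0.776945, sin λ = -0.987267, cos λ = -0.159073.
ΔN = −sin φ cos λ·ΔX − sin φ sin λ·ΔY + cos φ·ΔZ = −(-0.629569)(-0.159073)(-44) − (-0.629569)(-0.987267)(150) + (0.776945)(421) = 238.27 m.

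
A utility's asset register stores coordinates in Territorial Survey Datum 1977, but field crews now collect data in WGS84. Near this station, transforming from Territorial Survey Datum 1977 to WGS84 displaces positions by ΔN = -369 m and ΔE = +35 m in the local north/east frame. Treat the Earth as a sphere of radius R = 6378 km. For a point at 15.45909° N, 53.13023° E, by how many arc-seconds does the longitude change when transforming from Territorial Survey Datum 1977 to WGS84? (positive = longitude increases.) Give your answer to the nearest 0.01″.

At latitude 15.45909°, cos φ = 0.963821.
One radian of longitude at latitude φ spans R cos φ, so Δλ = ΔE / (R cos φ) = 35.0 / (6378000 × 0.963821) = 5.6936e-06 rad = 1.174″.

Δλ = 1.17″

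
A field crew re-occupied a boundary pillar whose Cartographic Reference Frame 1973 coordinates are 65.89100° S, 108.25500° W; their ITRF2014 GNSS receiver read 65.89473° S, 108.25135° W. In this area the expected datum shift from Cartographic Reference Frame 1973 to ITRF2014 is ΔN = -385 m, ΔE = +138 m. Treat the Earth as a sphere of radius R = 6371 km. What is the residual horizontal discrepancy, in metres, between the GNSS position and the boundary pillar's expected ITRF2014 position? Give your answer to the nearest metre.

Observed coordinate differences: Δφ = -0.00373°, Δλ = +0.00365°.
Converting to metres (1° lat = 111195 m, cos φ = 0.408474): observed ΔN = -414.8 m, observed ΔE = 165.8 m.
Subtracting the expected shift leaves a residual of -414.8 − (-385) = -29.8 m north and 165.8 − (138) = 27.8 m east.
Residual distance = √((-29.8)² + 27.8²) = 40.7 m.

41 m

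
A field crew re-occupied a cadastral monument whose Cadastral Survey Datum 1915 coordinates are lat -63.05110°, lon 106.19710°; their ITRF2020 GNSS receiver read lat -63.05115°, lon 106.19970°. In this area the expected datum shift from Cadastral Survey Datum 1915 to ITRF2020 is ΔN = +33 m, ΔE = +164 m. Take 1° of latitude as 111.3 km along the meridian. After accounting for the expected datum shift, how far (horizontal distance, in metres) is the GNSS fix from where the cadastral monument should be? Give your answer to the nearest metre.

51 m

Observed coordinate differences: Δφ = -0.00005°, Δλ = +0.00260°.
Converting to metres (1° lat = 111300 m, cos φ = 0.453196): observed ΔN = -5.6 m, observed ΔE = 131.1 m.
Subtracting the expected shift leaves a residual of -5.6 − (33) = -38.6 m north and 131.1 − (164) = -32.9 m east.
Residual distance = √((-38.6)² + (-32.9)²) = 50.7 m.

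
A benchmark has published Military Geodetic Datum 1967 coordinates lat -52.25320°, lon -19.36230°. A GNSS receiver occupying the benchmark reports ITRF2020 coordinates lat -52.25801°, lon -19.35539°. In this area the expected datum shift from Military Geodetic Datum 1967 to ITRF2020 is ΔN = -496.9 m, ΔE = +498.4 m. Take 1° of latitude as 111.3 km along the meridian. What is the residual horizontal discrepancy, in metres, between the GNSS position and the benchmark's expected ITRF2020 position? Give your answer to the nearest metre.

47 m

Observed coordinate differences: Δφ = -0.00481°, Δλ = +0.00691°.
Converting to metres (1° lat = 111300 m, cos φ = 0.612173): observed ΔN = -535.4 m, observed ΔE = 470.8 m.
Subtracting the expected shift leaves a residual of -535.4 − (-496.9) = -38.5 m north and 470.8 − (498.4) = -27.6 m east.
Residual distance = √((-38.5)² + (-27.6)²) = 47.3 m.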